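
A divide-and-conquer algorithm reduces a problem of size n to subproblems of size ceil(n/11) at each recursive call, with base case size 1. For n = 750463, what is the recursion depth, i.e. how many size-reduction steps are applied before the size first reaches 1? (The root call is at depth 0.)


Each step divides the size by 11 (rounding up); after k steps the size is ceil(n/11^k), which equals 1 exactly when 11^k >= n.
So the depth is the smallest k with 11^k >= 750463, i.e. ceil(log_11(750463)).
11^5 = 161051 < 750463 <= 1771561 = 11^6
Recursion depth = 6


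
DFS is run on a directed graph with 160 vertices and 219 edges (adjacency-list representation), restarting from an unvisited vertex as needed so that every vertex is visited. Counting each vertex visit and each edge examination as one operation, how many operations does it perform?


A full DFS traversal processes each vertex exactly once (push/pop on stack).
Each directed edge is examined once.
V = 160, E = 219
V + E = 379


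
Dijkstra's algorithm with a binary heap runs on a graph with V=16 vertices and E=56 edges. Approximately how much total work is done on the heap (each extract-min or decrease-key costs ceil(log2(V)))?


Dijkstra with a binary heap: each vertex is extracted once, each edge may relax once.
Each heap operation costs O(log V).
V + E = 16 + 56 = 72
ceil(log2(16)) = 4 (since 2^3 = 8 < 16 <= 16 = 2^4)
Total heap work = (V+E) * ceil(log2(V)) = 72 * 4 = 288


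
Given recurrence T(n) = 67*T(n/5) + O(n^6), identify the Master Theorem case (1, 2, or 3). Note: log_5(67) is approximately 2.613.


Master Theorem parameters: a=67, b=5, c=6
log_b(a) = 2.613
Compare b^c with a: 5^6 = 15625 > 67, so c > log_b(a).
Comparing c=6 vs log_b(a)=2.613:
6 > 2.613 => Case 3
Result: T(n) = O(n^6)
Master Theorem case = 3


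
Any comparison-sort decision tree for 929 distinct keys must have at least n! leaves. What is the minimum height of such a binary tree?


A binary decision tree of height h has at most 2^h leaves and needs at least n! of them, so h >= ceil(log2(n!)).
929! is far too large to multiply out, so use Stirling's series:
  ln(n!) ~ n ln n - n + (1/2) ln(2 pi n) + 1/(12n)  (error below 1/(360 n^3), negligible here)
  ln(929) = 6.8341087
  n ln n = 929 * 6.8341087 = 6348.8870
  (1/2) ln(2 pi * 929) = (1/2) ln(5837.0792) = 4.3360
  1/(12*929) = 0.0001
  ln(929!) ~ 6348.8870 - 929 + 4.3360 + 0.0001 = 5424.2231
Convert to base 2: log2(929!) = 5424.2231 / ln 2 = 5424.2231 / 0.69314718 = 7825.4998
ceil(7825.4998) = 7826


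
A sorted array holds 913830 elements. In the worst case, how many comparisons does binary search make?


Halving sequence: 913830 -> 456915 -> 228457 -> 114228 -> 57114 -> 28557 -> 14278 -> 7139 -> 3569 -> 1784 -> 892 -> 446 -> 223 -> 111 -> 55 -> 27 -> 13 -> 6 -> 3 -> 1
Number of halvings = 19
Max comparisons = 19 + 1 = 20


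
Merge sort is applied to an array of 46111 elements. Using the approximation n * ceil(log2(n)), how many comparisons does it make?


Merge sort divides the array into halves recursively.
Number of levels = ceil(log2(46111)) = 16
At each level, approximately n = 46111 comparisons are needed for merging.
Total comparisons ~ n * ceil(log2(n)) = 46111 * 16 = 737776


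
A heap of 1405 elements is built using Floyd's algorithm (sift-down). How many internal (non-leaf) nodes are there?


Leaf nodes occupy roughly half the array.
Sift-down is called for each internal node, starting from the last one.
Internal nodes = floor(n/2) = floor(1405/2) = 702


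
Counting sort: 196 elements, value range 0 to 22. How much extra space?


n = 196 (output array)
k = 23 (count array for 23 distinct values)
Extra space = 196 + 23 = 219


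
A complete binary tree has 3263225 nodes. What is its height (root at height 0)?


In a complete binary tree, level k holds nodes 2^k .. 2^(k+1)-1 (1-indexed).
Height = floor(log2(n)) = floor(log2(3263225)) = 21
Check: 2^21 = 2097152 <= 3263225 < 4194304 = 2^22


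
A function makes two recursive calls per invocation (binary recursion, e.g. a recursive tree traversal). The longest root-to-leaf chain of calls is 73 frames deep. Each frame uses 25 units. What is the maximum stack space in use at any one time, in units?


Binary recursion: the two calls run one after the other, so only one root-to-leaf chain of frames is on the stack at a time.
Maximum depth (longest chain) = 73 frames
Each frame = 25 units
Max stack space = 73 * 25 = 1825


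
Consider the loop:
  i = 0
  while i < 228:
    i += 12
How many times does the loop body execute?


Starting at i = 0, each iteration adds 12.
Iterations until i >= 228:
  Iteration 1: i = 0 -> i = 12
  Iteration 2: i = 12 -> i = 24
  Iteration 3: i = 24 -> i = 36
  Iteration 4: i = 36 -> i = 48
  Iteration 5: i = 48 -> i = 60
  Iteration 6: i = 60 -> i = 72
  Iteration 7: i = 72 -> i = 84
  Iteration 8: i = 84 -> i = 96
  ... continuing ...
Total iterations = ceil(228/12) = 19


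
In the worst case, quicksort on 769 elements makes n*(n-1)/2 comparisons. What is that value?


Sum of comparisons per partition:
768 + 767 + ... + 1 + 0
= 769 * (769 - 1) / 2
= 769 * 768 / 2
= 295296


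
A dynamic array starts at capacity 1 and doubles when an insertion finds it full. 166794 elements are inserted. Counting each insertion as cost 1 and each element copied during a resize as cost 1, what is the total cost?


n = 166794
Insertion costs: 166794
Resizes copy 1, 2, 4, ... up to the largest power of 2 that is <= n-1 = 166793, i.e. 131072.
Copy costs = 1 + 2 + 4 + 8 + 16 + 32 + 64 + 128 + 256 + 512 + 1024 + 2048 + 4096 + 8192 + 16384 + 32768 + 65536 + 131072 = 262143
Total = 166794 + 262143 = 428937


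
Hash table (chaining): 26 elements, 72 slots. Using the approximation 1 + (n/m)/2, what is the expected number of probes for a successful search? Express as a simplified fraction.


Computing expected probes:
alpha = 26/72
= 1 + alpha/2
= 1 + 26/(2*72)
= (2*72 + 26) / (2*72)
= 170/144 = 85/72


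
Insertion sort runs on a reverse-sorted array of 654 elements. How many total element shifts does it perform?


Sum of shifts = 1 + 2 + 3 + ... + 653
= 654 * 653 / 2
= 427062 / 2
= 213531


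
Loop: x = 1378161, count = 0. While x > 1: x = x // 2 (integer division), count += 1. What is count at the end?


The variable x halves each step:
x = 1378161 -> 689080 -> 344540 -> 172270 -> 86135 -> 43067 -> 21533 -> 10766 -> 5383 -> 2691 -> 1345 -> 672 -> 336 -> 168 -> 84 -> 42 -> 21 -> 10 -> 5 -> 2 -> 1
Number of halvings = floor(log2(1378161)) = 20


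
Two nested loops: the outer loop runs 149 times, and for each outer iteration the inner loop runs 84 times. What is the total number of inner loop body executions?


Outer loop: 149 iterations
Inner loop: 84 iterations per outer iteration
Total = 149 * 84 = 12516


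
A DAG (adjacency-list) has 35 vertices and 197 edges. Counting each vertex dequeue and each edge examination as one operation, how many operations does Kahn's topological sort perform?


V = 35 (vertex processing)
E = 197 (edge processing)
V + E = 35 + 197 = 232


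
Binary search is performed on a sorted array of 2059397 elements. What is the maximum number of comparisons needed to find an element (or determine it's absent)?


Binary search halves the search space each comparison:
  Step 1: search space = 2059397 -> 1029698
  Step 2: search space = 1029698 -> 514849
  Step 3: search space = 514849 -> 257424
  Step 4: search space = 257424 -> 128712
  Step 5: search space = 128712 -> 64356
  Step 6: search space = 64356 -> 32178
  Step 7: search space = 32178 -> 16089
  Step 8: search space = 16089 -> 8044
  Step 9: search space = 8044 -> 4022
  Step 10: search space = 4022 -> 2011
  Step 11: search space = 2011 -> 1005
  Step 12: search space = 1005 -> 502
  Step 13: search space = 502 -> 251
  Step 14: search space = 251 -> 125
  Step 15: search space = 125 -> 62
  Step 16: search space = 62 -> 31
  Step 17: search space = 31 -> 15
  Step 18: search space = 15 -> 7
  Step 19: search space = 7 -> 3
  Step 20: search space = 3 -> 1
  Step 21: search space = 1 (final check)
Maximum comparisons = floor(log2(2059397)) + 1 = 20 + 1 = 21


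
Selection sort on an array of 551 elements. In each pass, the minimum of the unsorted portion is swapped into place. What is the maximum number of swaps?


Selection sort performs one swap per pass:
  Pass 1: find min in positions 0 to 550, swap with position 0
  Pass 2: find min in positions 1 to 550, swap with position 1
  Pass 3: find min in positions 2 to 550, swap with position 2
  Pass 4: find min in positions 3 to 550, swap with position 3
  Pass 5: find min in positions 4 to 550, swap with position 4
  ... (545 more passes)
Total passes (and swaps) = n - 1 = 551 - 1 = 550


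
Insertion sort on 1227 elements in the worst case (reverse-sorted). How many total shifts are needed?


In the worst case (reverse-sorted), each element shifts past all previous:
  Element 1: 1 shifts
  Element 2: 2 shifts
  Element 3: 3 shifts
  Element 4: 4 shifts
  Element 5: 5 shifts
  ...
  Element 1226: 1226 shifts
Total = 1 + 2 + ... + 1226
= 1227*(1227-1)/2 = 752151


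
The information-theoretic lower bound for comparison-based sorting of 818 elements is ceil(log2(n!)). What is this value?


A binary decision tree of height h has at most 2^h leaves and needs at least n! of them, so h >= ceil(log2(n!)).
818! is far too large to multiply out, so use Stirling's series:
  ln(n!) ~ n ln n - n + (1/2) ln(2 pi n) + 1/(12n)  (error below 1/(360 n^3), negligible here)
  ln(818) = 6.7068623
  n ln n = 818 * 6.7068623 = 5486.2134
  (1/2) ln(2 pi * 818) = (1/2) ln(5139.6456) = 4.2724
  1/(12*818) = 0.0001
  ln(818!) ~ 5486.2134 - 818 + 4.2724 + 0.0001 = 4672.4859
Convert to base 2: log2(818!) = 4672.4859 / ln 2 = 4672.4859 / 0.69314718 = 6740.9722
ceil(6740.9722) = 6741


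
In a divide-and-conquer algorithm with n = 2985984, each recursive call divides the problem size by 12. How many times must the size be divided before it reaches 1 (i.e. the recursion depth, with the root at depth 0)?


Number of divisions = log_12(2985984)
Sizes: 2985984 -> 248832 -> 20736 -> 1728 -> 144 -> 12 -> 1 (6 divisions)
Recursion depth = 6


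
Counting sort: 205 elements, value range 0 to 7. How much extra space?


n = 205 (output array)
k = 8 (count array for 8 distinct values)
Extra space = 205 + 8 = 213


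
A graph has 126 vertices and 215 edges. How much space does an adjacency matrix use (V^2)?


Adjacency matrix: V x V grid of entries
Space = V^2 = 126^2 = 126 * 126 = 15876


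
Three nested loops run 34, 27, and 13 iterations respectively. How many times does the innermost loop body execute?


Loop 1 (outermost): 34 iterations
Loop 2 (middle): 27 iterations per outer
Loop 3 (innermost): 13 iterations per middle
Total = 34 * 27 * 13 = 11934


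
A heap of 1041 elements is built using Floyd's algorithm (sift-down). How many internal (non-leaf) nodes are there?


Leaf nodes occupy roughly half the array.
Sift-down is called for each internal node, starting from the last one.
Internal nodes = floor(n/2) = floor(1041/2) = 520


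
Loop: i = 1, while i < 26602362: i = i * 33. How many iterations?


i multiplies by 33 each step:
i = 1 -> 33 -> 1089 -> 35937 -> 1185921 -> 39135393 (stop)
Iterations = ceil(log_33(26602362)) = 5


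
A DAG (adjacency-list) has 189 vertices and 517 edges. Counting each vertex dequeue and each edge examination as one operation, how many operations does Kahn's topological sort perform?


V = 189 (vertex processing)
E = 517 (edge processing)
V + E = 189 + 517 = 706


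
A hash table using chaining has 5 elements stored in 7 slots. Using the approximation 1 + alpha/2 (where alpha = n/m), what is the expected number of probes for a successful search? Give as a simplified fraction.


Load factor alpha = n/m = 5/7
Expected probes = 1 + alpha/2 = 1 + 5/(2*7)
= 1 + 5/14
= 14/14 + 5/14
= 19/14


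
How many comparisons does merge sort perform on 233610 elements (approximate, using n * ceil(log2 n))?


Recursion depth: ceil(log2(233610)) = 18
Each recursion level merges n = 233610 elements
Total = 233610 * 18 = 4204980


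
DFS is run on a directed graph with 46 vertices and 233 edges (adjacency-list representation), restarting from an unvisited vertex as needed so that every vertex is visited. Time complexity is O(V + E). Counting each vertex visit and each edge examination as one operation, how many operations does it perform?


A full DFS traversal processes each vertex exactly once (push/pop on stack).
Each directed edge is examined once.
V = 46, E = 233
V + E = 279


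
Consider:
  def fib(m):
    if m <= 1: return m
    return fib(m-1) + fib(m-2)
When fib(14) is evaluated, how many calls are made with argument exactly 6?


Let N(m) = number of times fib(m) is called while evaluating fib(14).
N(14) = 1 (the initial call).
N(13) = 1 (only fib(14) calls it).
For 1 <= m <= 12: fib(m) is called by fib(m+1) and fib(m+2), so
  N(m) = N(m+1) + N(m+2).
fib(0) is called only by fib(2), so N(0) = N(2).
Walk down from m=14:
  N(14)=1, N(13)=1, N(12)=2, N(11)=3, N(10)=5, N(9)=8, N(8)=13, N(7)=21, N(6)=34
N(6) = 34


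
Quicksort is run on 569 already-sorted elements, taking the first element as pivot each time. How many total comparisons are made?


Sum of comparisons per partition:
568 + 567 + ... + 1 + 0
= 569 * (569 - 1) / 2
= 569 * 568 / 2
= 161596


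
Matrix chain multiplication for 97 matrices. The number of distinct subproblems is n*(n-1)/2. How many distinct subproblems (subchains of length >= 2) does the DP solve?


Subproblems are indexed by (i, j) where i < j.
Number of such pairs = n*(n-1)/2
= 97 * 96 / 2
= 4656


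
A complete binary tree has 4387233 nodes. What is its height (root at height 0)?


In a complete binary tree, level k holds nodes 2^k .. 2^(k+1)-1 (1-indexed).
Height = floor(log2(n)) = floor(log2(4387233)) = 22
Check: 2^22 = 4194304 <= 4387233 < 8388608 = 2^23


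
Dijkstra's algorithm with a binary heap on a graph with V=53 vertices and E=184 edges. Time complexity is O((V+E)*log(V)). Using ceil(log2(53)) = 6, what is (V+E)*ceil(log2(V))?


Dijkstra with a binary heap: each vertex is extracted once, each edge may relax once.
Each heap operation costs O(log V).
V + E = 53 + 184 = 237
ceil(log2(53)) = 6 (since 2^5 = 32 < 53 <= 64 = 2^6)
Total heap work = (V+E) * ceil(log2(V)) = 237 * 6 = 1422


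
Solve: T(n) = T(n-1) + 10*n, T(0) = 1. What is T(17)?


Expanding the recurrence:
T(17) = T(16) + 10*17
       = T(15) + 10*16 + 10*17
       ...
       = T(0) + 10*(1 + 2 + ... + 17)
       = 1 + 10 * 17*18/2
       = 1 + 10 * 153
       = 1 + 1530 = 1531


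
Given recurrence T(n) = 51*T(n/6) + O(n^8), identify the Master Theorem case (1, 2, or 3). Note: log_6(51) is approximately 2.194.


Master Theorem parameters: a=51, b=6, c=8
log_b(a) = 2.194
Compare b^c with a: 6^8 = 1679616 > 51, so c > log_b(a).
Comparing c=8 vs log_b(a)=2.194:
8 > 2.194 => Case 3
Result: T(n) = O(n^8)
Master Theorem case = 3


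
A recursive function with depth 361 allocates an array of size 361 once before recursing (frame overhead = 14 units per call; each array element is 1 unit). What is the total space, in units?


Array allocation: 361 units (allocated once)
Stack frames: 361 deep * 14 per frame = 5054 units
Total = 361 + 5054 = 5415


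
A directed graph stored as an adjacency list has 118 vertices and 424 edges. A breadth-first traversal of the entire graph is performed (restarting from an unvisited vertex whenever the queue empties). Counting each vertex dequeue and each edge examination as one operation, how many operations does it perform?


A full BFS traversal dequeues each vertex once and examines each edge once.
Vertex visits: 118
Edge visits: 424
V + E = 118 + 424 = 542


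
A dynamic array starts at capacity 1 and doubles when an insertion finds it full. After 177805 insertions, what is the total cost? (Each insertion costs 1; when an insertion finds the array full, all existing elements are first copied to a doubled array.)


Insertion cost: 177805 (one per element)
Resizes occur just before inserting elements 2, 3, 5, 9, ...
Elements copied at each resize: 1 + 2 + 4 + 8 + 16 + 32 + 64 + 128 + 256 + 512 + 1024 + 2048 + 4096 + 8192 + 16384 + 32768 + 65536 + 131072
Sum of copies = 262143 (geometric series: 2^k - 1)
Total = 177805 + 262143 = 439948


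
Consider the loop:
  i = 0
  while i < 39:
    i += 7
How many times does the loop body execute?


Starting at i = 0, each iteration adds 7.
Iterations until i >= 39:
  Iteration 1: i = 0 -> i = 7
  Iteration 2: i = 7 -> i = 14
  Iteration 3: i = 14 -> i = 21
  Iteration 4: i = 21 -> i = 28
  Iteration 5: i = 28 -> i = 35
  Iteration 6: i = 35 -> i = 42
Total iterations = ceil(39/7) = 6


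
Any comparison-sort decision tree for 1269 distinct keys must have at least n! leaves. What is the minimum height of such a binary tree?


A binary decision tree of height h has at most 2^h leaves and needs at least n! of them, so h >= ceil(log2(n!)).
1269! is far too large to multiply out, so use Stirling's series:
  ln(n!) ~ n ln n - n + (1/2) ln(2 pi n) + 1/(12n)  (error below 1/(360 n^3), negligible here)
  ln(1269) = 7.1459845
  n ln n = 1269 * 7.1459845 = 9068.2543
  (1/2) ln(2 pi * 1269) = (1/2) ln(7973.3622) = 4.4919
  1/(12*1269) = 0.0001
  ln(1269!) ~ 9068.2543 - 1269 + 4.4919 + 0.0001 = 7803.7463
Convert to base 2: log2(1269!) = 7803.7463 / ln 2 = 7803.7463 / 0.69314718 = 11258.4261
ceil(11258.4261) = 11259


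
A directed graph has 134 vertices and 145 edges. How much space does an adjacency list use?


Adjacency list: one list head per vertex + one entry per edge
Vertex heads: 134
Edge entries: 145
Total = 134 + 145 = 279


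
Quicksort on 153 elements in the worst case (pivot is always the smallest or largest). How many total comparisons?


In the worst case, each partition step picks the worst pivot:
  Partition 1: 152 comparisons (n-1 elements to compare)
  Partition 2: 151 comparisons
  Partition 3: 150 comparisons
  Partition 4: 149 comparisons
  Partition 5: 148 comparisons
  ...
  Last partition: 0 comparisons
Total = (n-1) + (n-2) + ... + 1 + 0 = n*(n-1)/2
= 153*152/2 = 11628


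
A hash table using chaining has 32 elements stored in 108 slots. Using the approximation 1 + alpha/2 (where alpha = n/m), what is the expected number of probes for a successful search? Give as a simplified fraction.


Load factor alpha = n/m = 32/108
Expected probes = 1 + alpha/2 = 1 + 32/(2*108)
= 1 + 32/216
= 216/216 + 32/216
= 248/216
Simplify: 31/27


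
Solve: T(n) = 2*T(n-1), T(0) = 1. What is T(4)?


Unrolling:
T(4) = 2*T(3) = 2^2*T(2) = ... = 2^4*T(0)
= 2^4 * 1
= 16 * 1 = 16


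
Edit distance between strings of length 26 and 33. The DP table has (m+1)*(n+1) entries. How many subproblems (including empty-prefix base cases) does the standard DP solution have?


The table includes base cases (empty prefixes).
Rows: (m+1) = 27
Columns: (n+1) = 34
Total = 27 * 34 = 918


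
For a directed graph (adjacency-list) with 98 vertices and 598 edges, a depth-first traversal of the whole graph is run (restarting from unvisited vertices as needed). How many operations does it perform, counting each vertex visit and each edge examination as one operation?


A full DFS traversal visits each vertex once and examines each edge once.
V = 98
E = 598
Sum = 98 + 598 = 696


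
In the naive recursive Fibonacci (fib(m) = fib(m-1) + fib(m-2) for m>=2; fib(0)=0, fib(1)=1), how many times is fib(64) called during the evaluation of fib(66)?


Let N(m) = number of times fib(m) is called while evaluating fib(66).
N(66) = 1 (the initial call).
N(65) = 1 (only fib(66) calls it).
For 1 <= m <= 64: fib(m) is called by fib(m+1) and fib(m+2), so
  N(m) = N(m+1) + N(m+2).
fib(0) is called only by fib(2), so N(0) = N(2).
Walk down from m=66:
  N(66)=1, N(65)=1, N(64)=2
N(64) = 2


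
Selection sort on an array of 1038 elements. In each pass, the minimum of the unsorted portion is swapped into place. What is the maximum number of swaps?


Selection sort performs one swap per pass:
  Pass 1: find min in positions 0 to 1037, swap with position 0
  Pass 2: find min in positions 1 to 1037, swap with position 1
  Pass 3: find min in positions 2 to 1037, swap with position 2
  Pass 4: find min in positions 3 to 1037, swap with position 3
  Pass 5: find min in positions 4 to 1037, swap with position 4
  ... (1032 more passes)
Total passes (and swaps) = n - 1 = 1038 - 1 = 1037


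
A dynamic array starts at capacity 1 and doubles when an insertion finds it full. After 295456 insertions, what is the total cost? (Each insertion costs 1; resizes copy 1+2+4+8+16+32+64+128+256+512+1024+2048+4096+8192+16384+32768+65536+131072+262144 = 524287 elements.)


Insertion cost: 295456 (one per element)
Resizes occur just before inserting elements 2, 3, 5, 9, ...
Elements copied at each resize: 1 + 2 + 4 + 8 + 16 + 32 + 64 + 128 + 256 + 512 + 1024 + 2048 + 4096 + 8192 + 16384 + 32768 + 65536 + 131072 + 262144
Sum of copies = 524287 (geometric series: 2^k - 1)
Total = 295456 + 524287 = 819743


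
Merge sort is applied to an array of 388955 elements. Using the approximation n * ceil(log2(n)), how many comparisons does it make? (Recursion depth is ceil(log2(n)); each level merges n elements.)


Merge sort divides the array into halves recursively.
Number of levels = ceil(log2(388955)) = 19
At each level, approximately n = 388955 comparisons are needed for merging.
Total comparisons ~ n * ceil(log2(n)) = 388955 * 19 = 7390145


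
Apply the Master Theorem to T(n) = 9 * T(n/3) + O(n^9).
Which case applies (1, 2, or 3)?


The Master Theorem: T(n) = a*T(n/b) + O(n^c)
  a = 9, b = 3, c = 9
log_b(a) = log_3(9) = 2
Compare b^c with a: 3^9 = 19683 > 9, so c > log_b(a).
Since c > log_b(a), Case 3 applies.
T(n) = O(n^9)
Master Theorem case = 3


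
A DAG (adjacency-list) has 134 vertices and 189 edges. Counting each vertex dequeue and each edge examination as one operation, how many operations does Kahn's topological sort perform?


V = 134 (vertex processing)
E = 189 (edge processing)
V + E = 134 + 189 = 323


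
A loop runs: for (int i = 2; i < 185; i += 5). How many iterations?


Loop starts at i = 2, increments by 5, stops when i >= 185.
Number of iterations = ceil((185 - 2) / 5)
= ceil(183 / 5)
= 37


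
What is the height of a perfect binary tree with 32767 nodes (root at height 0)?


A perfect binary tree with 32767 nodes:
  32767 = 2^15 - 1
  Levels: 0, 1, ..., 14
  Height = 14


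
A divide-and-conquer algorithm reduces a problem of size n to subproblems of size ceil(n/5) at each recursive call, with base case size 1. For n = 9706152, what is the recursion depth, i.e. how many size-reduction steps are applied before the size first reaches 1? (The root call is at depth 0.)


Each step divides the size by 5 (rounding up); after k steps the size is ceil(n/5^k), which equals 1 exactly when 5^k >= n.
So the depth is the smallest k with 5^k >= 9706152, i.e. ceil(log_5(9706152)).
5^9 = 1953125 < 9706152 <= 9765625 = 5^10
Recursion depth = 10


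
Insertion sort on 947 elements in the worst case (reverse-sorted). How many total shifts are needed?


In the worst case (reverse-sorted), each element shifts past all previous:
  Element 1: 1 shifts
  Element 2: 2 shifts
  Element 3: 3 shifts
  Element 4: 4 shifts
  Element 5: 5 shifts
  ...
  Element 946: 946 shifts
Total = 1 + 2 + ... + 946
= 947*(947-1)/2 = 447931


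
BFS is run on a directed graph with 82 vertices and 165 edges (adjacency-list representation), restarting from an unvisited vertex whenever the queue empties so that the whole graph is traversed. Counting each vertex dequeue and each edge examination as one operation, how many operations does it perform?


A full BFS traversal dequeues each vertex exactly once and examines each directed edge exactly once.
V = 82 (vertex processing cost)
E = 165 (edge examination cost)
Total operations proportional to V + E = 82 + 165 = 247


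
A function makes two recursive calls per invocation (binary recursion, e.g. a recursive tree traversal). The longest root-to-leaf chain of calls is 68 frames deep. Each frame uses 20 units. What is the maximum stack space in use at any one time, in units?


Binary recursion: the two calls run one after the other, so only one root-to-leaf chain of frames is on the stack at a time.
Maximum depth (longest chain) = 68 frames
Each frame = 20 units
Max stack space = 68 * 20 = 1360


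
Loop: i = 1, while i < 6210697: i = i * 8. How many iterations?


i multiplies by 8 each step:
i = 1 -> 8 -> 64 -> 512 -> 4096 -> 32768 -> 262144 -> 2097152 -> 16777216 (stop)
Iterations = ceil(log_8(6210697)) = 8


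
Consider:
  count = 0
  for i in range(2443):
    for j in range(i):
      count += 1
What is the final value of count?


For each i, the inner loop runs i times:
  i=0: inner runs 0 times
  i=1: inner runs 1 time
  i=2: inner runs 2 times
  i=3: inner runs 3 times
  i=4: inner runs 4 times
  i=5: inner runs 5 times
  i=6: inner runs 6 times
  i=7: inner runs 7 times
  ...
Total = 0 + 1 + 2 + ... + 2442 = 2443*(2443-1)/2 = 2982903


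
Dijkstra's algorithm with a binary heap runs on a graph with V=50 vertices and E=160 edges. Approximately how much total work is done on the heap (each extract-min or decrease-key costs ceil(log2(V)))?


Dijkstra with a binary heap: each vertex is extracted once, each edge may relax once.
Each heap operation costs O(log V).
V + E = 50 + 160 = 210
ceil(log2(50)) = 6 (since 2^5 = 32 < 50 <= 64 = 2^6)
Total heap work = (V+E) * ceil(log2(V)) = 210 * 6 = 1260


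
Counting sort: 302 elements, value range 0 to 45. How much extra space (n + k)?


n = 302 (output array)
k = 46 (count array for 46 distinct values)
Extra space = 302 + 46 = 348


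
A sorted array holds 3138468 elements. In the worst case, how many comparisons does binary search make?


Halving sequence: 3138468 -> 1569234 -> 784617 -> 392308 -> 196154 -> 98077 -> 49038 -> 24519 -> 12259 -> 6129 -> 3064 -> 1532 -> 766 -> 383 -> 191 -> 95 -> 47 -> 23 -> 11 -> 5 -> 2 -> 1
Number of halvings = 21
Max comparisons = 21 + 1 = 22


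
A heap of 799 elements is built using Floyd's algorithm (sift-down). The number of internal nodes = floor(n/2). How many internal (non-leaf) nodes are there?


Leaf nodes occupy roughly half the array.
Sift-down is called for each internal node, starting from the last one.
Internal nodes = floor(n/2) = floor(799/2) = 399


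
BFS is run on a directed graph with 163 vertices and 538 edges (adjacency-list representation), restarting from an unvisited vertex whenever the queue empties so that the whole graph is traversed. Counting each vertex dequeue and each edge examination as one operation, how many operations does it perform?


A full BFS traversal dequeues each vertex exactly once and examines each directed edge exactly once.
V = 163 (vertex processing cost)
E = 538 (edge examination cost)
Total operations proportional to V + E = 163 + 538 = 701


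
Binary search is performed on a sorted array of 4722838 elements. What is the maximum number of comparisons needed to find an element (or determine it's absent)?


Binary search halves the search space each comparison:
  Step 1: search space = 4722838 -> 2361419
  Step 2: search space = 2361419 -> 1180709
  Step 3: search space = 1180709 -> 590354
  Step 4: search space = 590354 -> 295177
  Step 5: search space = 295177 -> 147588
  Step 6: search space = 147588 -> 73794
  Step 7: search space = 73794 -> 36897
  Step 8: search space = 36897 -> 18448
  Step 9: search space = 18448 -> 9224
  Step 10: search space = 9224 -> 4612
  Step 11: search space = 4612 -> 2306
  Step 12: search space = 2306 -> 1153
  Step 13: search space = 1153 -> 576
  Step 14: search space = 576 -> 288
  Step 15: search space = 288 -> 144
  Step 16: search space = 144 -> 72
  Step 17: search space = 72 -> 36
  Step 18: search space = 36 -> 18
  Step 19: search space = 18 -> 9
  Step 20: search space = 9 -> 4
  Step 21: search space = 4 -> 2
  Step 22: search space = 2 -> 1
  Step 23: search space = 1 (final check)
Maximum comparisons = floor(log2(4722838)) + 1 = 22 + 1 = 23


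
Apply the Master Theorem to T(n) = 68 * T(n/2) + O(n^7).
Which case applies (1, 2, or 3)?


The Master Theorem: T(n) = a*T(n/b) + O(n^c)
  a = 68, b = 2, c = 7
log_b(a) = log_2(68) ~ 6.087
Compare b^c with a: 2^7 = 128 > 68, so c > log_b(a).
Since c > log_b(a), Case 3 applies.
T(n) = O(n^7)
Master Theorem case = 3


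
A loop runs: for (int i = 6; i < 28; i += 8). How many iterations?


Loop starts at i = 6, increments by 8, stops when i >= 28.
Number of iterations = ceil((28 - 6) / 8)
= ceil(22 / 8)
= 3


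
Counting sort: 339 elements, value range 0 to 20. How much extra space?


n = 339 (output array)
k = 21 (count array for 21 distinct values)
Extra space = 339 + 21 = 360


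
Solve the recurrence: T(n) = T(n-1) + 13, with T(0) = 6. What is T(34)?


Unrolling the recurrence:
T(34) = T(33) + 13
       = T(32) + 13 + 13
       = T(31) + 13*3
       ...
       = T(0) + 13*34
       = 6 + 442 = 448


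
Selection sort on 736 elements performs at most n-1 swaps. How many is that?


Each of the 735 passes places one element in its final position.
Pass 1: swap minimum into position 0
Pass 2: swap minimum of remaining into position 1
...
Pass 735: last two elements, one swap
Maximum swaps = 736 - 1 = 735


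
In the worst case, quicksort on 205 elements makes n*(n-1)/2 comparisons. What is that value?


Sum of comparisons per partition:
204 + 203 + ... + 1 + 0
= 205 * (205 - 1) / 2
= 205 * 204 / 2
= 20910


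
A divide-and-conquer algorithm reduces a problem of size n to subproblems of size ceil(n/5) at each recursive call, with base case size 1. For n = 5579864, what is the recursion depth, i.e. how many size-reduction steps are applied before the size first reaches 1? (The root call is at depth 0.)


Each step divides the size by 5 (rounding up); after k steps the size is ceil(n/5^k), which equals 1 exactly when 5^k >= n.
So the depth is the smallest k with 5^k >= 5579864, i.e. ceil(log_5(5579864)).
5^9 = 1953125 < 5579864 <= 9765625 = 5^10
Recursion depth = 10


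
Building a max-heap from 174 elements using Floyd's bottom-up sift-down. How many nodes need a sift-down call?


In a heap of 174 elements (0-indexed array):
  Last element index: 173
  Parent of last element: floor((173 - 1) / 2) = 86
  Internal nodes: indices 0 to 86
  Count = floor(174/2) = 87


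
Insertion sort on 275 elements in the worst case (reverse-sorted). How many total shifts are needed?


In the worst case (reverse-sorted), each element shifts past all previous:
  Element 1: 1 shifts
  Element 2: 2 shifts
  Element 3: 3 shifts
  Element 4: 4 shifts
  Element 5: 5 shifts
  ...
  Element 274: 274 shifts
Total = 1 + 2 + ... + 274
= 275*(275-1)/2 = 37675


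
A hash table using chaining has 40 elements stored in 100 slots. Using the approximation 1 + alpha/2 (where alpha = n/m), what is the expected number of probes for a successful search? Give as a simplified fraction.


Load factor alpha = n/m = 40/100
Expected probes = 1 + alpha/2 = 1 + 40/(2*100)
= 1 + 40/200
= 200/200 + 40/200
= 240/200
Simplify: 6/5


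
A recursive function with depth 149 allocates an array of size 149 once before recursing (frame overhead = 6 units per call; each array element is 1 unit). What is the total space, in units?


Array allocation: 149 units (allocated once)
Stack frames: 149 deep * 6 per frame = 894 units
Total = 149 + 894 = 1043


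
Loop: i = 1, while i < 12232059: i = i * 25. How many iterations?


i multiplies by 25 each step:
i = 1 -> 25 -> 625 -> 15625 -> 390625 -> 9765625 -> 244140625 (stop)
Iterations = ceil(log_25(12232059)) = 6


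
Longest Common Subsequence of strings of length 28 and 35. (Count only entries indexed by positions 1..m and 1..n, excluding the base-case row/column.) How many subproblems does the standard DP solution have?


DP table indexed by positions in both strings.
First string: 28 positions
Second string: 35 positions
Total = 28 * 35 = 980


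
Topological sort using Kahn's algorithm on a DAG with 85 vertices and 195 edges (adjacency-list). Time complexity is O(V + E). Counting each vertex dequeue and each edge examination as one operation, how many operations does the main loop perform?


Kahn's algorithm:
  1. Compute in-degrees: O(V + E)
  2. Process queue: each vertex dequeued once (O(V))
     each edge examined once (O(E))
Total = V + E = 85 + 195 = 280


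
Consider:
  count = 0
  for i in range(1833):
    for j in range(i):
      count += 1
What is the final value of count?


For each i, the inner loop runs i times:
  i=0: inner runs 0 times
  i=1: inner runs 1 time
  i=2: inner runs 2 times
  i=3: inner runs 3 times
  i=4: inner runs 4 times
  i=5: inner runs 5 times
  i=6: inner runs 6 times
  i=7: inner runs 7 times
  ...
Total = 0 + 1 + 2 + ... + 1832 = 1833*(1833-1)/2 = 1679028


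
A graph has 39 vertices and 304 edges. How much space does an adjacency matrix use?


Adjacency matrix: V x V grid of entries
Space = V^2 = 39^2 = 39 * 39 = 1521


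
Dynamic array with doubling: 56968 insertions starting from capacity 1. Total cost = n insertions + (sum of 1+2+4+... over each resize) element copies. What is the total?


n = 56968
Insertion costs: 56968
Resizes copy 1, 2, 4, ... up to the largest power of 2 that is <= n-1 = 56967, i.e. 32768.
Copy costs = 1 + 2 + 4 + 8 + 16 + 32 + 64 + 128 + 256 + 512 + 1024 + 2048 + 4096 + 8192 + 16384 + 32768 = 65535
Total = 56968 + 65535 = 122503


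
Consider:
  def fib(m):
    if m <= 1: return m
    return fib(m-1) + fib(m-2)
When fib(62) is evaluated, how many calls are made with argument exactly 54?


Let N(m) = number of times fib(m) is called while evaluating fib(62).
N(62) = 1 (the initial call).
N(61) = 1 (only fib(62) calls it).
For 1 <= m <= 60: fib(m) is called by fib(m+1) and fib(m+2), so
  N(m) = N(m+1) + N(m+2).
fib(0) is called only by fib(2), so N(0) = N(2).
Walk down from m=62:
  N(62)=1, N(61)=1, N(60)=2, N(59)=3, N(58)=5, N(57)=8, N(56)=13, N(55)=21, N(54)=34
N(54) = 34


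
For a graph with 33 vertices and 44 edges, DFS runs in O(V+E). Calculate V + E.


A full DFS traversal visits each vertex once and examines each edge once.
V = 33
E = 44
Sum = 33 + 44 = 77


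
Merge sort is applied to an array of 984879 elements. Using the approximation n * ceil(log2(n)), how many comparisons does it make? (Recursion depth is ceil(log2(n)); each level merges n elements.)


Merge sort divides the array into halves recursively.
Number of levels = ceil(log2(984879)) = 20
At each level, approximately n = 984879 comparisons are needed for merging.
Total comparisons ~ n * ceil(log2(n)) = 984879 * 20 = 19697580


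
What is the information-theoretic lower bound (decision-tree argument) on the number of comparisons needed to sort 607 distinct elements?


A binary decision tree of height h has at most 2^h leaves and needs at least n! of them, so h >= ceil(log2(n!)).
607! is far too large to multiply out, so use Stirling's series:
  ln(n!) ~ n ln n - n + (1/2) ln(2 pi n) + 1/(12n)  (error below 1/(360 n^3), negligible here)
  ln(607) = 6.4085288
  n ln n = 607 * 6.4085288 = 3889.9770
  (1/2) ln(2 pi * 607) = (1/2) ln(3813.8935) = 4.1232
  1/(12*607) = 0.0001
  ln(607!) ~ 3889.9770 - 607 + 4.1232 + 0.0001 = 3287.1003
Convert to base 2: log2(607!) = 3287.1003 / ln 2 = 3287.1003 / 0.69314718 = 4742.2833
ceil(4742.2833) = 4743


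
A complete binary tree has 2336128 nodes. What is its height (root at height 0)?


In a complete binary tree, level k holds nodes 2^k .. 2^(k+1)-1 (1-indexed).
Height = floor(log2(n)) = floor(log2(2336128)) = 21
Check: 2^21 = 2097152 <= 2336128 < 4194304 = 2^22


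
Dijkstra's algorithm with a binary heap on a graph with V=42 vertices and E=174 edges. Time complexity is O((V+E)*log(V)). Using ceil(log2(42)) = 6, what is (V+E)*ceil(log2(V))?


Dijkstra with a binary heap: each vertex is extracted once, each edge may relax once.
Each heap operation costs O(log V).
V + E = 42 + 174 = 216
ceil(log2(42)) = 6 (since 2^5 = 32 < 42 <= 64 = 2^6)
Total heap work = (V+E) * ceil(log2(V)) = 216 * 6 = 1296


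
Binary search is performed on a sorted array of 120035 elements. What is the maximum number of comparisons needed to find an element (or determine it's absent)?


Binary search halves the search space each comparison:
  Step 1: search space = 120035 -> 60017
  Step 2: search space = 60017 -> 30008
  Step 3: search space = 30008 -> 15004
  Step 4: search space = 15004 -> 7502
  Step 5: search space = 7502 -> 3751
  Step 6: search space = 3751 -> 1875
  Step 7: search space = 1875 -> 937
  Step 8: search space = 937 -> 468
  Step 9: search space = 468 -> 234
  Step 10: search space = 234 -> 117
  Step 11: search space = 117 -> 58
  Step 12: search space = 58 -> 29
  Step 13: search space = 29 -> 14
  Step 14: search space = 14 -> 7
  Step 15: search space = 7 -> 3
  Step 16: search space = 3 -> 1
  Step 17: search space = 1 (final check)
Maximum comparisons = floor(log2(120035)) + 1 = 16 + 1 = 17


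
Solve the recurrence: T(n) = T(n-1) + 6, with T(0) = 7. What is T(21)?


Unrolling the recurrence:
T(21) = T(20) + 6
       = T(19) + 6 + 6
       = T(18) + 6*3
       ...
       = T(0) + 6*21
       = 7 + 126 = 133


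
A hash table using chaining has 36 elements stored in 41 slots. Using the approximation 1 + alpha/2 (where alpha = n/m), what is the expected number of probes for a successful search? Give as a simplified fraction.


Load factor alpha = n/m = 36/41
Expected probes = 1 + alpha/2 = 1 + 36/(2*41)
= 1 + 36/82
= 82/82 + 36/82
= 118/82
Simplify: 59/41


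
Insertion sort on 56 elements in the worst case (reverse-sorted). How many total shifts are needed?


In the worst case (reverse-sorted), each element shifts past all previous:
  Element 1: 1 shifts
  Element 2: 2 shifts
  Element 3: 3 shifts
  Element 4: 4 shifts
  Element 5: 5 shifts
  ...
  Element 55: 55 shifts
Total = 1 + 2 + ... + 55
= 56*(56-1)/2 = 1540


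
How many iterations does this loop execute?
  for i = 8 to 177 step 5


The loop variable i takes values starting at 8 and increments by 5 each iteration.
Sequence: i = 8, 13, 18, 23, 28, 33, 38, 43, 48, ...
The upper bound 177 is inclusive, so the count is floor((last - first) / step) + 1:
floor((177 - 8) / 5) + 1 = floor(169/5) + 1 = 33 + 1 = 34


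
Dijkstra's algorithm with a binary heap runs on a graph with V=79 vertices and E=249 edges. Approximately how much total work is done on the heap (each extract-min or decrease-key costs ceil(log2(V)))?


Dijkstra with a binary heap: each vertex is extracted once, each edge may relax once.
Each heap operation costs O(log V).
V + E = 79 + 249 = 328
ceil(log2(79)) = 7 (since 2^6 = 64 < 79 <= 128 = 2^7)
Total heap work = (V+E) * ceil(log2(V)) = 328 * 7 = 2296


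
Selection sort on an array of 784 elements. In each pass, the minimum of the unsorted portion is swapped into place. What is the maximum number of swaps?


Selection sort performs one swap per pass:
  Pass 1: find min in positions 0 to 783, swap with position 0
  Pass 2: find min in positions 1 to 783, swap with position 1
  Pass 3: find min in positions 2 to 783, swap with position 2
  Pass 4: find min in positions 3 to 783, swap with position 3
  Pass 5: find min in positions 4 to 783, swap with position 4
  ... (778 more passes)
Total passes (and swaps) = n - 1 = 784 - 1 = 783


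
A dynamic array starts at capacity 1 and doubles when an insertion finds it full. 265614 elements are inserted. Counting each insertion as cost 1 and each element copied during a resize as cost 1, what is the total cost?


n = 265614
Insertion costs: 265614
Resizes copy 1, 2, 4, ... up to the largest power of 2 that is <= n-1 = 265613, i.e. 262144.
Copy costs = 1 + 2 + 4 + 8 + 16 + 32 + 64 + 128 + 256 + 512 + 1024 + 2048 + 4096 + 8192 + 16384 + 32768 + 65536 + 131072 + 262144 = 524287
Total = 265614 + 524287 = 789901
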